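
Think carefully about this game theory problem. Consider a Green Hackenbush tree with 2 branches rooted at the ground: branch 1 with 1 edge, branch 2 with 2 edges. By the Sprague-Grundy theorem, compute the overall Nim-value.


The tree has 2 branches from the ground vertex.
In Green Hackenbush, the Nim-value of a simple path of length k is k.
Branch 1: length 1, Nim-value = 1
Branch 2: length 2, Nim-value = 2
Total Nim-value = XOR of all branch values:
0 XOR 1 = 1
1 XOR 2 = 3
Nim-value of the tree = 3

3


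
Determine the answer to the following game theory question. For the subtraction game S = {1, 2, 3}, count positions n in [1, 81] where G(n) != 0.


Subtraction set S = {1, 2, 3}, so G(n) = n mod 4.
G(n) = 0 when n is a multiple of 4.
Multiples of 4 in [1, 81]: 20
N-positions (nonzero Grundy) = 81 - 20 = 61

61


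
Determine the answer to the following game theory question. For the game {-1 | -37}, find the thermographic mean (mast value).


Game = {-1 | -37}, a switch {a | b} with numbers a > b.
Its thermograph has left wall a - t and right wall b + t, which meet at t = (a - b)/2, where both equal (a + b)/2. So the mast (mean value) is at (a + b)/2.
Mean = (-1 + (-37))/2 = -38/2 = -19

-19


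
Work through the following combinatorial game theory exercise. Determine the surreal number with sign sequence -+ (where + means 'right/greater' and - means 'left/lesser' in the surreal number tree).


Sign expansion: -+
Rule: track bounds (lo, hi), initially (-inf, +inf). On '+', the current value becomes lo and we move to the simplest number in (value, hi): value + 1 if hi = +inf, otherwise the midpoint (value + hi)/2. On '-', the current value becomes hi and we move to value - 1 if lo = -inf, otherwise the midpoint (lo + value)/2.
Start at 0.
Step 1: sign = -, move left. Bounds: (-inf, 0). Value = -1
Step 2: sign = +, move right. Bounds: (-1, 0). Value = -1/2
The surreal number with sign expansion -+ is -1/2.

-1/2


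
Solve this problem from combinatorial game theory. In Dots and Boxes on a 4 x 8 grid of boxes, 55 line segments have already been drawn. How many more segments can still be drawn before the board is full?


Grid: 4 x 8 boxes, i.e. 5 rows and 9 columns of dots.
Horizontal edges: (rows + 1) * cols = 5 * 8 = 40
Vertical edges: rows * (cols + 1) = 4 * 9 = 36
Total edges: 40 + 36 = 76
Edges drawn: 55
Remaining: 76 - 55 = 21

21


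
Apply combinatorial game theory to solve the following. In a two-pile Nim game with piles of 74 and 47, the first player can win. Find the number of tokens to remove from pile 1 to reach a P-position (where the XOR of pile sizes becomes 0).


Piles: 74 and 47
Current XOR: 74 XOR 47 = 101 (non-zero, so this is an N-position).
To make the XOR zero, we need to find a move that balances the piles.
For pile 1 (size 74): target = 74 XOR 101 = 47
We reduce pile 1 from 74 to 47.
Tokens removed: 74 - 47 = 27
Verification: 47 XOR 47 = 0

27


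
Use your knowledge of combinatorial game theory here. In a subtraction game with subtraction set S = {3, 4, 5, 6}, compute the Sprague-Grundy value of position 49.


The subtraction set is S = {3, 4, 5, 6}.
G(k) = mex{ G(k - s) : s in S, s <= k }. We compute iteratively: G(0) = 0.
G(1) = mex({}) = 0
G(2) = mex({}) = 0
G(3) = mex({0}) = 1
G(4) = mex({0}) = 1
G(5) = mex({0}) = 1
G(6) = mex({0, 1}) = 2
G(7) = mex({0, 1}) = 2
G(8) = mex({0, 1}) = 2
G(9) = mex({1, 2}) = 0
G(10) = mex({1, 2}) = 0
G(11) = mex({1, 2}) = 0
G(12) = mex({0, 2}) = 1
G(13) = mex({0, 2}) = 1
G(14) = mex({0, 2}) = 1
Observe that G(9)..G(14) = 0, 0, 0, 1, 1, 1 repeats G(0)..G(5) = 0, 0, 0, 1, 1, 1.
For k >= max(S) = 6, G(k) is determined by the previous 6 values G(k-6)..G(k-1); a window of 6 consecutive values has recurred shifted by 9, so by induction G(k + 9) = G(k) for all k >= 0: the sequence is periodic from the start with period 9.
One period: G(0..8) = 0, 0, 0, 1, 1, 1, 2, 2, 2.
49 mod 9 = 4, so G(49) = G(4) = 1.

1


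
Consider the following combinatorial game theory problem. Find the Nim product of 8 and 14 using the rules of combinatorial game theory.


Nim multiplication is bilinear over XOR: (u XOR v) * w = (u*w) XOR (v*w).
So we split each operand into its bit components and XOR the pairwise Nim products.
8 = 8 (as XOR of powers of 2).
14 = 2 + 4 + 8 (as XOR of powers of 2).
Using the standard Nim-product table on single bits:
  2*2 = 3,   2*4 = 8,   2*8 = 12,
  4*4 = 6,   4*8 = 11,  8*8 = 13,
and  1*x = x (identity), k*l = l*k (commutative).
Pairwise Nim products:
  8 * 2 = 12
  8 * 4 = 11
  8 * 8 = 13
XOR them: 12 XOR 11 XOR 13 = 10.
Result: 8 * 14 = 10 (in Nim).

10


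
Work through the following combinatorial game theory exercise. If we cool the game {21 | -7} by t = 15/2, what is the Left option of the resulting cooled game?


Original game: {21 | -7} (a switch {a | b} with a > b).
Cooling by t (for t below the temperature (a - b)/2 = 14) taxes each move by t: {a | b} cooled by t is {a - t | b + t}.
Cooling amount: t = 15/2
Cooled Left option: 21 - 15/2 = 27/2
Cooled Right option: -7 + 15/2 = 1/2
Cooled game: {27/2 | 1/2}
Left option = 27/2

27/2


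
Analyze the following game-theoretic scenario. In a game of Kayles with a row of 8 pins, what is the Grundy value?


Kayles: a move removes 1 or 2 adjacent pins from a contiguous row.
Removing pins from a row of k leaves two independent rows (a, b) with a + b = k - 1 (one pin) or a + b = k - 2 (two pins); an end removal gives a = 0.
By Sprague-Grundy, G(k) = mex{ G(a) XOR G(b) } over all these splits. G(0) = 0.
G(1): splits (0,0):0^0=0 -> mex({0}) = 1
G(2): splits (0,1):0^1=1 (0,0):0^0=0 -> mex({0, 1}) = 2
G(3): splits (0,2):0^2=2 (1,1):1^1=0 (0,1):0^1=1 -> mex({0, 1, 2}) = 3
G(4): splits (0,3):0^3=3 (1,2):1^2=3 (0,2):0^2=2 (1,1):1^1=0 -> mex({0, 2, 3}) = 1
G(5): splits (0,4):0^1=1 (1,3):1^3=2 (2,2):2^2=0 (0,3):0^3=3 (1,2):1^2=3 -> mex({0, 1, 2, 3}) = 4
G(6) = mex({0, 1, 2, 4}) = 3
G(7) = mex({0, 1, 3, 4, 5}) = 2
G(8) = mex({0, 2, 3, 5, 6}) = 1
Therefore G(8) = 1.

1


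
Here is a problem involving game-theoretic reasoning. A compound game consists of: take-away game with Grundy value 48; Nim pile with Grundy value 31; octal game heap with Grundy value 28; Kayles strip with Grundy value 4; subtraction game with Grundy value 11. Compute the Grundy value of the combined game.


By the Sprague-Grundy theorem, the Grundy value of a sum of games is the XOR of individual Grundy values.
take-away game: Grundy value = 48. Running XOR: 0 XOR 48 = 48
Nim pile: Grundy value = 31. Running XOR: 48 XOR 31 = 47
octal game heap: Grundy value = 28. Running XOR: 47 XOR 28 = 51
Kayles strip: Grundy value = 4. Running XOR: 51 XOR 4 = 55
subtraction game: Grundy value = 11. Running XOR: 55 XOR 11 = 60
The combined Grundy value is 60.

60


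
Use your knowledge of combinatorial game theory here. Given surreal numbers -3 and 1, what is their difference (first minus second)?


x = -3, y = 1
x - y = -3 - 1 = -4

-4


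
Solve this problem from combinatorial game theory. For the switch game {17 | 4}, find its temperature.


The game is {17 | 4}, a switch {a | b} with numbers a > b.
Cooling {a | b} by t gives {a - t | b + t}, which stops being hot when a - t = b + t, i.e. at t = (a - b)/2. So the temperature of a switch is (a - b)/2.
Temperature = (Left option - Right option) / 2
= (17 - (4)) / 2
= 13 / 2
= 13/2

13/2


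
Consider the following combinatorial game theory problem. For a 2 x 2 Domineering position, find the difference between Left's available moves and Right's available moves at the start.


Board is 2 x 2 (rows x cols).
Left (vertical) placements: (rows-1) * cols = 1 * 2 = 2
Right (horizontal) placements: rows * (cols-1) = 2 * 1 = 2
Advantage = Left - Right = 2 - 2 = 0

0


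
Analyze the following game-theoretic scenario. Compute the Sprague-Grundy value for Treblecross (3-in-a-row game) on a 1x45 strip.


Treblecross: place X on empty cells; 3-in-a-row wins.
Playing within two cells of an existing X lets the opponent win at once, so sensible play treats the cells i-2..i+2 around each X as dead. The player left with no safe cell loses, so this is a normal-play take-away game on strips of safe cells.
Placing X at cell i (0-indexed) of a strip of k safe cells leaves independent strips of sizes max(0, i-2) and max(0, k-i-3). Hence G(k) = mex{ G(max(0,i-2)) XOR G(max(0,k-i-3)) : 0 <= i < k }, with G(0) = 0.
G(1): splits (0,0):0^0=0 -> mex({0}) = 1
G(2): splits (0,0):0^0=0 -> mex({0}) = 1
G(3): splits (0,0):0^0=0 -> mex({0}) = 1
G(4): splits (0,1):0^1=1 (0,0):0^0=0 -> mex({0, 1}) = 2
G(5): splits (0,2):0^1=1 (0,1):0^1=1 (0,0):0^0=0 -> mex({0, 1}) = 2
G(6) = mex({1}) = 0
G(7) = mex({0, 1, 2}) = 3
G(8) = mex({0, 1, 2}) = 3
G(9) = mex({0, 2}) = 1
G(10) = mex({0, 2, 3}) = 1
G(11) = mex({0, 3}) = 1
G(12) = mex({1, 3}) = 0
G(13) = mex({0, 1, 2, 3}) = 4
G(14) = mex({0, 1, 2}) = 3
G(15) = mex({0, 1, 2}) = 3
G(16) = mex({0, 1, 2, 4}) = 3
G(17) = mex({0, 1, 3, 4}) = 2
G(18) = mex({0, 1, 3, 4}) = 2
G(19) = mex({0, 1, 3, 5}) = 2
G(20) = mex({0, 1, 2, 3, 5}) = 4
G(21) = mex({0, 1, 2, 3, 5}) = 4
G(22) = mex({1, 2, 6}) = 0
G(23) = mex({0, 1, 2, 3, 4, 6}) = 5
G(24) = mex({0, 1, 2, 3, 4}) = 5
G(25) = mex({0, 1, 3, 4, 7}) = 2
G(26) = mex({0, 1, 3, 4, 5, 7}) = 2
G(27) = mex({0, 1, 3, 5}) = 2
G(28) = mex({0, 1, 2, 5}) = 3
G(29) = mex({0, 1, 2, 4, 5, 6}) = 3
G(30) = mex({1, 2, 4, 6}) = 0
G(31) = mex({0, 1, 2, 3, 4, 6}) = 5
G(32) = mex({1, 2, 3, 4, 7}) = 0
G(33) = mex({0, 3, 7}) = 1
G(34) = mex({0, 2, 3, 5, 7}) = 1
G(35) = mex({0, 2, 3, 5, 6}) = 1
G(36) = mex({0, 1, 2, 5, 6}) = 3
G(37) = mex({0, 1, 2, 4, 5, 6}) = 3
G(38) = mex({0, 1, 2, 4}) = 3
G(39) = mex({0, 1, 2, 3, 4, 7}) = 5
G(40) = mex({0, 1, 2, 3, 4, 5, 7}) = 6
G(41) = mex({0, 1, 2, 3, 5, 7}) = 4
G(42) = mex({0, 1, 2, 3, 5, 6, 7}) = 4
G(43) = mex({0, 2, 3, 5, 6}) = 1
G(44) = mex({1, 2, 3, 4, 5, 6}) = 0
G(45) = mex({0, 1, 2, 3, 4, 6, 7}) = 5
Therefore G(45) = 5.

5


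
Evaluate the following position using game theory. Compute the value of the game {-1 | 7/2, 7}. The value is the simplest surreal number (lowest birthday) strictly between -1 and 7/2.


Left options: {-1}, max = -1
Right options: {7/2, 7}, min = 7/2
All options are numbers and max(Left) < min(Right), so by the simplicity theorem the value is the simplest (earliest-born) number strictly between -1 and 7/2.
Integers 0 through 3 all lie strictly between -1 and 7/2.
Among integers, the simplest (lowest birthday = smallest |n|; 0 is born on day 0, +-n on day n) is 0.
No non-integer in the interval can be simpler: if x is a non-integer in the interval, then floor(x) or ceil(x) also lies in the interval (the interval contains an integer), and both are proper prefixes of x's sign expansion, i.e. born earlier. So the game value is 0.
Game value = 0

0


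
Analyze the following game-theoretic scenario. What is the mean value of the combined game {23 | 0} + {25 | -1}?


G1 = {23 | 0}, G2 = {25 | -1}
Each is a switch {a | b} with numbers a > b; its mean value is (a + b)/2, and mean value is additive over game sums: m(G1 + G2) = m(G1) + m(G2).
Mean of G1 = (23 + (0))/2 = 23/2 = 23/2
Mean of G2 = (25 + (-1))/2 = 24/2 = 12
Mean of G1 + G2 = 23/2 + 12 = 47/2

47/2


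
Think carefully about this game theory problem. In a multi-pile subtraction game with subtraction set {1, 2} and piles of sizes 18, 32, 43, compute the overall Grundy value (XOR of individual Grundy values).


Subtraction set: {1, 2}
For this subtraction set, G(n) = n mod 3 (period = max + 1 = 3).
Pile 1 (size 18): G(18) = 18 mod 3 = 0
Pile 2 (size 32): G(32) = 32 mod 3 = 2
Pile 3 (size 43): G(43) = 43 mod 3 = 1
Total Grundy value = XOR of all: 0 XOR 2 XOR 1 = 3

3


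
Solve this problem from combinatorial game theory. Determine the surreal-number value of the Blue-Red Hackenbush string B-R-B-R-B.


Edges (from ground): B-R-B-R-B
By Berlekamp's sign-expansion rule, a Blue-Red Hackenbush stalk has the value of the surreal number whose sign sequence is the edge sequence with B -> + and R -> -.
Sign sequence: +-+-+
Trace the sign expansion in the surreal number tree, starting from 0:
Edge 1: B (sign +) -> bounds (0, +inf), value = 1
Edge 2: R (sign -) -> bounds (0, 1), value = 1/2
Edge 3: B (sign +) -> bounds (1/2, 1), value = 3/4
Edge 4: R (sign -) -> bounds (1/2, 3/4), value = 5/8
Edge 5: B (sign +) -> bounds (5/8, 3/4), value = 11/16
Game value = 11/16

11/16


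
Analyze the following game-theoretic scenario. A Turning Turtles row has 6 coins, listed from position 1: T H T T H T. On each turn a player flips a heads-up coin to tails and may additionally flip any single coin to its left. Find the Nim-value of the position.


Coins: T H T T H T
Key fact: a single head at position k behaves exactly like a Nim heap of size k (turning it to T and optionally flipping a coin at j < k corresponds to moving the heap from k to j, or to 0), and heads combine as a disjunctive sum (two heads at the same place would cancel, matching j XOR j = 0). So the Nim-value is the XOR of the 1-indexed positions of the heads.
Face-up positions (1-indexed): [2, 5]
XOR 0 with 2: 0 XOR 2 = 2
XOR 2 with 5: 2 XOR 5 = 7
Nim-value = 7

7


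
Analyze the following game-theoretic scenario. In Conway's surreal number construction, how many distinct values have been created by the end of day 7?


Day 0: {|} = 0 is born. Count = 1.
Day n: the number of surreal numbers born by day n is 2^(n+1) - 1.
By day 0: 2^1 - 1 = 1
By day 1: 2^2 - 1 = 3
By day 2: 2^3 - 1 = 7
By day 3: 2^4 - 1 = 15
By day 4: 2^5 - 1 = 31
By day 5: 2^6 - 1 = 63
By day 6: 2^7 - 1 = 127
By day 7: 2^8 - 1 = 255
By day 7: 255 surreal numbers.

255


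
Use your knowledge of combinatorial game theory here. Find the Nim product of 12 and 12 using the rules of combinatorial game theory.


Nim multiplication is bilinear over XOR: (u XOR v) * w = (u*w) XOR (v*w).
So we split each operand into its bit components and XOR the pairwise Nim products.
12 = 4 + 8 (as XOR of powers of 2).
12 = 4 + 8 (as XOR of powers of 2).
Using the standard Nim-product table on single bits:
  2*2 = 3,   2*4 = 8,   2*8 = 12,
  4*4 = 6,   4*8 = 11,  8*8 = 13,
and  1*x = x (identity), k*l = l*k (commutative).
Pairwise Nim products:
  4 * 4 = 6
  4 * 8 = 11
  8 * 4 = 11
  8 * 8 = 13
XOR them: 6 XOR 11 XOR 11 XOR 13 = 11.
Result: 12 * 12 = 11 (in Nim).

11


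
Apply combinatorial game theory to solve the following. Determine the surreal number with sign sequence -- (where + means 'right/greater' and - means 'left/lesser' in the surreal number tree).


Sign expansion: --
Rule: track bounds (lo, hi), initially (-inf, +inf). On '+', the current value becomes lo and we move to the simplest number in (value, hi): value + 1 if hi = +inf, otherwise the midpoint (value + hi)/2. On '-', the current value becomes hi and we move to value - 1 if lo = -inf, otherwise the midpoint (lo + value)/2.
Start at 0.
Step 1: sign = -, move left. Bounds: (-inf, 0). Value = -1
Step 2: sign = -, move left. Bounds: (-inf, -1). Value = -2
The surreal number with sign expansion -- is -2.

-2


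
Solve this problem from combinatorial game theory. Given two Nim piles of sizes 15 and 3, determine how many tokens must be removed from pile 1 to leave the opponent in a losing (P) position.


Piles: 15 and 3
Current XOR: 15 XOR 3 = 12 (non-zero, so this is an N-position).
To make the XOR zero, we need to find a move that balances the piles.
For pile 1 (size 15): target = 15 XOR 12 = 3
We reduce pile 1 from 15 to 3.
Tokens removed: 15 - 3 = 12
Verification: 3 XOR 3 = 0

12


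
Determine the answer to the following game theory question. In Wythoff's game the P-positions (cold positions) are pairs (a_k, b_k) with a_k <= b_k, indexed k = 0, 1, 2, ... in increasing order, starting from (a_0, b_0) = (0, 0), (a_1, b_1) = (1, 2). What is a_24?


By Wythoff's theorem, a_k = floor(k * phi) and b_k = floor(k * phi^2) = a_k + k, where phi = (1 + sqrt(5))/2 is the golden ratio.
phi = (1 + sqrt(5))/2 = 1.618034
k = 24
k * phi = 24 * 1.618034 = 38.832816
a_24 = floor(k * phi) = 38

38


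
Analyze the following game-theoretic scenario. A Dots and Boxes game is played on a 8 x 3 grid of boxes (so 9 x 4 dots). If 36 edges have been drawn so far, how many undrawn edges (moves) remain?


Grid: 8 x 3 boxes, i.e. 9 rows and 4 columns of dots.
Horizontal edges: (rows + 1) * cols = 9 * 3 = 27
Vertical edges: rows * (cols + 1) = 8 * 4 = 32
Total edges: 27 + 32 = 59
Edges drawn: 36
Remaining: 59 - 36 = 23

23


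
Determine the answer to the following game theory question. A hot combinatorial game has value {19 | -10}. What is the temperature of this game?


The game is {19 | -10}, a switch {a | b} with numbers a > b.
Cooling {a | b} by t gives {a - t | b + t}, which stops being hot when a - t = b + t, i.e. at t = (a - b)/2. So the temperature of a switch is (a - b)/2.
Temperature = (Left option - Right option) / 2
= (19 - (-10)) / 2
= 29 / 2
= 29/2

29/2


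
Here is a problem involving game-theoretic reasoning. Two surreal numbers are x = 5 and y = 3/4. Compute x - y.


x = 5, y = 3/4
Converting to common denominator: 4
x = 20/4, y = 3/4
x - y = 5 - 3/4 = 17/4

17/4


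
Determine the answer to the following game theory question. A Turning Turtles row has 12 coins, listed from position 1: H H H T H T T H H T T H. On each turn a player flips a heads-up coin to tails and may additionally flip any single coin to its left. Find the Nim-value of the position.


Coins: H H H T H T T H H T T H
Key fact: a single head at position k behaves exactly like a Nim heap of size k (turning it to T and optionally flipping a coin at j < k corresponds to moving the heap from k to j, or to 0), and heads combine as a disjunctive sum (two heads at the same place would cancel, matching j XOR j = 0). So the Nim-value is the XOR of the 1-indexed positions of the heads.
Face-up positions (1-indexed): [1, 2, 3, 5, 8, 9, 12]
XOR 0 with 1: 0 XOR 1 = 1
XOR 1 with 2: 1 XOR 2 = 3
XOR 3 with 3: 3 XOR 3 = 0
XOR 0 with 5: 0 XOR 5 = 5
XOR 5 with 8: 5 XOR 8 = 13
XOR 13 with 9: 13 XOR 9 = 4
XOR 4 with 12: 4 XOR 12 = 8
Nim-value = 8

8


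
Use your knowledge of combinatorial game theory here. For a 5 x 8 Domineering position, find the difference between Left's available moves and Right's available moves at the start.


Board is 5 x 8 (rows x cols).
Left (vertical) placements: (rows-1) * cols = 4 * 8 = 32
Right (horizontal) placements: rows * (cols-1) = 5 * 7 = 35
Advantage = Left - Right = 32 - 35 = -3

-3


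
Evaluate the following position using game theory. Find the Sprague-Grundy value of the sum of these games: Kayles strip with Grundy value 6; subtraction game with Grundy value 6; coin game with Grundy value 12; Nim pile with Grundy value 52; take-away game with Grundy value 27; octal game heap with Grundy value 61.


By the Sprague-Grundy theorem, the Grundy value of a sum of games is the XOR of individual Grundy values.
Kayles strip: Grundy value = 6. Running XOR: 0 XOR 6 = 6
subtraction game: Grundy value = 6. Running XOR: 6 XOR 6 = 0
coin game: Grundy value = 12. Running XOR: 0 XOR 12 = 12
Nim pile: Grundy value = 52. Running XOR: 12 XOR 52 = 56
take-away game: Grundy value = 27. Running XOR: 56 XOR 27 = 35
octal game heap: Grundy value = 61. Running XOR: 35 XOR 61 = 30
The combined Grundy value is 30.

30


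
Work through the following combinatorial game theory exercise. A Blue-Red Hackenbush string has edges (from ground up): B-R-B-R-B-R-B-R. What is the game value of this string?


Edges (from ground): B-R-B-R-B-R-B-R
By Berlekamp's sign-expansion rule, a Blue-Red Hackenbush stalk has the value of the surreal number whose sign sequence is the edge sequence with B -> + and R -> -.
Sign sequence: +-+-+-+-
Trace the sign expansion in the surreal number tree, starting from 0:
Edge 1: B (sign +) -> bounds (0, +inf), value = 1
Edge 2: R (sign -) -> bounds (0, 1), value = 1/2
Edge 3: B (sign +) -> bounds (1/2, 1), value = 3/4
Edge 4: R (sign -) -> bounds (1/2, 3/4), value = 5/8
Edge 5: B (sign +) -> bounds (5/8, 3/4), value = 11/16
Edge 6: R (sign -) -> bounds (5/8, 11/16), value = 21/32
Edge 7: B (sign +) -> bounds (21/32, 11/16), value = 43/64
Edge 8: R (sign -) -> bounds (21/32, 43/64), value = 85/128
Game value = 85/128

85/128


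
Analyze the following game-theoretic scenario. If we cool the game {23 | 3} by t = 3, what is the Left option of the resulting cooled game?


Original game: {23 | 3} (a switch {a | b} with a > b).
Cooling by t (for t below the temperature (a - b)/2 = 10) taxes each move by t: {a | b} cooled by t is {a - t | b + t}.
Cooling amount: t = 3
Cooled Left option: 23 - 3 = 20
Cooled Right option: 3 + 3 = 6
Cooled game: {20 | 6}
Left option = 20

20


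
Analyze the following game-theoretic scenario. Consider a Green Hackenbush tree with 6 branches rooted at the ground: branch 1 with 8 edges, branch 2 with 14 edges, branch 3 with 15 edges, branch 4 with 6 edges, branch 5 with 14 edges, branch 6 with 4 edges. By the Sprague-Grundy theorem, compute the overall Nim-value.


The tree has 6 branches from the ground vertex.
In Green Hackenbush, the Nim-value of a simple path of length k is k.
Branch 1: length 8, Nim-value = 8
Branch 2: length 14, Nim-value = 14
Branch 3: length 15, Nim-value = 15
Branch 4: length 6, Nim-value = 6
Branch 5: length 14, Nim-value = 14
Branch 6: length 4, Nim-value = 4
Total Nim-value = XOR of all branch values:
0 XOR 8 = 8
8 XOR 14 = 6
6 XOR 15 = 9
9 XOR 6 = 15
15 XOR 14 = 1
1 XOR 4 = 5
Nim-value of the tree = 5

5


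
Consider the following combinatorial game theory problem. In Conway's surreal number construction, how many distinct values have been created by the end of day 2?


Day 0: {|} = 0 is born. Count = 1.
Day n: the number of surreal numbers born by day n is 2^(n+1) - 1.
By day 0: 2^1 - 1 = 1
By day 1: 2^2 - 1 = 3
By day 2: 2^3 - 1 = 7
By day 2: 7 surreal numbers.

7


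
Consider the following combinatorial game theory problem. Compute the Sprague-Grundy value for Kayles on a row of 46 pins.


Kayles: a move removes 1 or 2 adjacent pins from a contiguous row.
Removing pins from a row of k leaves two independent rows (a, b) with a + b = k - 1 (one pin) or a + b = k - 2 (two pins); an end removal gives a = 0.
By Sprague-Grundy, G(k) = mex{ G(a) XOR G(b) } over all these splits. G(0) = 0.
G(1): splits (0,0):0^0=0 -> mex({0}) = 1
G(2): splits (0,1):0^1=1 (0,0):0^0=0 -> mex({0, 1}) = 2
G(3): splits (0,2):0^2=2 (1,1):1^1=0 (0,1):0^1=1 -> mex({0, 1, 2}) = 3
G(4): splits (0,3):0^3=3 (1,2):1^2=3 (0,2):0^2=2 (1,1):1^1=0 -> mex({0, 2, 3}) = 1
G(5): splits (0,4):0^1=1 (1,3):1^3=2 (2,2):2^2=0 (0,3):0^3=3 (1,2):1^2=3 -> mex({0, 1, 2, 3}) = 4
G(6) = mex({0, 1, 2, 4}) = 3
G(7) = mex({0, 1, 3, 4, 5}) = 2
G(8) = mex({0, 2, 3, 5, 6}) = 1
G(9) = mex({0, 1, 2, 3, 6, 7}) = 4
G(10) = mex({0, 1, 3, 4, 5, 7}) = 2
G(11) = mex({0, 1, 2, 3, 4, 5}) = 6
G(12) = mex({0, 1, 2, 3, 5, 6, 7}) = 4
G(13) = mex({0, 2, 3, 4, 6, 7}) = 1
G(14) = mex({0, 1, 4, 5, 6, 7}) = 2
G(15) = mex({0, 1, 2, 3, 4, 5, 6}) = 7
G(16) = mex({0, 2, 3, 5, 6, 7}) = 1
G(17) = mex({0, 1, 2, 3, 5, 6, 7}) = 4
G(18) = mex({0, 1, 2, 4, 5, 6}) = 3
G(19) = mex({0, 1, 3, 4, 5, 7}) = 2
G(20) = mex({0, 2, 3, 4, 5, 6, 7}) = 1
G(21) = mex({0, 1, 2, 3, 5, 6, 7}) = 4
G(22) = mex({0, 1, 2, 3, 4, 5, 7}) = 6
G(23) = mex({0, 1, 2, 3, 4, 5, 6}) = 7
G(24) = mex({0, 1, 2, 3, 5, 6, 7}) = 4
G(25) = mex({0, 2, 3, 4, 6, 7}) = 1
G(26) = mex({0, 1, 3, 4, 5, 6, 7}) = 2
G(27) = mex({0, 1, 2, 3, 4, 5, 6, 7}) = 8
G(28) = mex({0, 1, 2, 3, 4, 6, 7, 8}) = 5
G(29) = mex({0, 1, 2, 3, 5, 6, 7, 8, 9}) = 4
G(30) = mex({0, 1, 2, 3, 4, 5, 6, 9, 10}) = 7
G(31) = mex({0, 1, 3, 4, 5, 7, 10, 11}) = 2
G(32) = mex({0, 2, 3, 4, 5, 6, 7, 9, 11}) = 1
G(33) = mex({0, 1, 2, 3, 4, 5, 6, 7, 9, 12}) = 8
G(34) = mex({0, 1, 2, 3, 4, 5, 7, 8, 11, 12}) = 6
G(35) = mex({0, 1, 2, 3, 4, 5, 6, 8, 9, 10, 11}) = 7
G(36) = mex({0, 1, 2, 3, 5, 6, 7, 9, 10}) = 4
G(37) = mex({0, 2, 3, 4, 6, 7, 9, 10, 11, 12}) = 1
G(38) = mex({0, 1, 3, 4, 5, 6, 7, 9, 10, 11, 12}) = 2
G(39) = mex({0, 1, 2, 4, 5, 6, 7, 9, 10, 12, 14}) = 3
G(40) = mex({0, 2, 3, 4, 6, 7, 11, 12, 14}) = 1
G(41) = mex({0, 1, 2, 3, 5, 6, 7, 9, 10, 11, 12}) = 4
G(42) = mex({0, 1, 2, 3, 4, 5, 6, 9, 10}) = 7
G(43) = mex({0, 1, 3, 4, 5, 7, 9, 10, 12, 15}) = 2
G(44) = mex({0, 2, 3, 4, 5, 6, 7, 9, 10, 12, 15}) = 1
G(45) = mex({0, 1, 2, 3, 4, 5, 6, 7, 9, 10, 12, 14}) = 8
G(46) = mex({0, 1, 3, 4, 5, 7, 8, 11, 12, 14}) = 2
Therefore G(46) = 2.

2


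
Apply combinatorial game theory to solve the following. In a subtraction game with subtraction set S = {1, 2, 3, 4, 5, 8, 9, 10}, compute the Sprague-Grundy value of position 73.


The subtraction set is S = {1, 2, 3, 4, 5, 8, 9, 10}.
G(k) = mex{ G(k - s) : s in S, s <= k }. We compute iteratively: G(0) = 0.
G(1) = mex({0}) = 1
G(2) = mex({0, 1}) = 2
G(3) = mex({0, 1, 2}) = 3
G(4) = mex({0, 1, 2, 3}) = 4
G(5) = mex({0, 1, 2, 3, 4}) = 5
G(6) = mex({1, 2, 3, 4, 5}) = 0
G(7) = mex({0, 2, 3, 4, 5}) = 1
G(8) = mex({0, 1, 3, 4, 5}) = 2
G(9) = mex({0, 1, 2, 4, 5}) = 3
G(10) = mex({0, 1, 2, 3, 5}) = 4
G(11) = mex({0, 1, 2, 3, 4}) = 5
G(12) = mex({1, 2, 3, 4, 5}) = 0
G(13) = mex({0, 2, 3, 4, 5}) = 1
G(14) = mex({0, 1, 3, 4, 5}) = 2
G(15) = mex({0, 1, 2, 4, 5}) = 3
Observe that G(6)..G(15) = 0, 1, 2, 3, 4, 5, 0, 1, 2, 3 repeats G(0)..G(9) = 0, 1, 2, 3, 4, 5, 0, 1, 2, 3.
For k >= max(S) = 10, G(k) is determined by the previous 10 values G(k-10)..G(k-1); a window of 10 consecutive values has recurred shifted by 6, so by induction G(k + 6) = G(k) for all k >= 0: the sequence is periodic from the start with period 6.
One period: G(0..5) = 0, 1, 2, 3, 4, 5.
73 mod 6 = 1, so G(73) = G(1) = 1.

1


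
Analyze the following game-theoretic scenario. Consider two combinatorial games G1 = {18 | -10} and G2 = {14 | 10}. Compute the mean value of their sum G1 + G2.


G1 = {18 | -10}, G2 = {14 | 10}
Each is a switch {a | b} with numbers a > b; its mean value is (a + b)/2, and mean value is additive over game sums: m(G1 + G2) = m(G1) + m(G2).
Mean of G1 = (18 + (-10))/2 = 8/2 = 4
Mean of G2 = (14 + (10))/2 = 24/2 = 12
Mean of G1 + G2 = 4 + 12 = 16

16


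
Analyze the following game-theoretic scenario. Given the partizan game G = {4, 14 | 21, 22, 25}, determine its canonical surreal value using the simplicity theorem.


Left options: {4, 14}, max = 14
Right options: {21, 22, 25}, min = 21
All options are numbers and max(Left) < min(Right), so by the simplicity theorem the value is the simplest (earliest-born) number strictly between 14 and 21.
Integers 15 through 20 all lie strictly between 14 and 21.
Among integers, the simplest (lowest birthday = smallest |n|; 0 is born on day 0, +-n on day n) is 15.
No non-integer in the interval can be simpler: if x is a non-integer in the interval, then floor(x) or ceil(x) also lies in the interval (the interval contains an integer), and both are proper prefixes of x's sign expansion, i.e. born earlier. So the game value is 15.
Game value = 15

15


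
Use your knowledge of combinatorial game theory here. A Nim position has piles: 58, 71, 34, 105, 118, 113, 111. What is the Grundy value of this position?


We need the XOR (exclusive or) of all pile sizes.
After XOR-ing pile 1 (size 58): 0 XOR 58 = 58
After XOR-ing pile 2 (size 71): 58 XOR 71 = 125
After XOR-ing pile 3 (size 34): 125 XOR 34 = 95
After XOR-ing pile 4 (size 105): 95 XOR 105 = 54
After XOR-ing pile 5 (size 118): 54 XOR 118 = 64
After XOR-ing pile 6 (size 113): 64 XOR 113 = 49
After XOR-ing pile 7 (size 111): 49 XOR 111 = 94
The Nim-value of this position is 94.

94


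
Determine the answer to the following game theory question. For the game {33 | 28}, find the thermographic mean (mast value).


Game = {33 | 28}, a switch {a | b} with numbers a > b.
Its thermograph has left wall a - t and right wall b + t, which meet at t = (a - b)/2, where both equal (a + b)/2. So the mast (mean value) is at (a + b)/2.
Mean = (33 + (28))/2 = 61/2 = 61/2

61/2


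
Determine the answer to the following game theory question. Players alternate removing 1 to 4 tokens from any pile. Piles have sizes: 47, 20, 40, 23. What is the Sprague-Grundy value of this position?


Subtraction set: {1, 2, 3, 4}
For this subtraction set, G(n) = n mod 5 (period = max + 1 = 5).
Pile 1 (size 47): G(47) = 47 mod 5 = 2
Pile 2 (size 20): G(20) = 20 mod 5 = 0
Pile 3 (size 40): G(40) = 40 mod 5 = 0
Pile 4 (size 23): G(23) = 23 mod 5 = 3
Total Grundy value = XOR of all: 2 XOR 0 XOR 0 XOR 3 = 1

1


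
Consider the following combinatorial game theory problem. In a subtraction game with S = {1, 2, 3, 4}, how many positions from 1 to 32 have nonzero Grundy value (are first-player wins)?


Subtraction set S = {1, 2, 3, 4}, so G(n) = n mod 5.
G(n) = 0 when n is a multiple of 5.
Multiples of 5 in [1, 32]: 6
N-positions (nonzero Grundy) = 32 - 6 = 26

26


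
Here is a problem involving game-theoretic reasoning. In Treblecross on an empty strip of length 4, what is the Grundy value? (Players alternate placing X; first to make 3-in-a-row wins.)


Treblecross: place X on empty cells; 3-in-a-row wins.
Playing within two cells of an existing X lets the opponent win at once, so sensible play treats the cells i-2..i+2 around each X as dead. The player left with no safe cell loses, so this is a normal-play take-away game on strips of safe cells.
Placing X at cell i (0-indexed) of a strip of k safe cells leaves independent strips of sizes max(0, i-2) and max(0, k-i-3). Hence G(k) = mex{ G(max(0,i-2)) XOR G(max(0,k-i-3)) : 0 <= i < k }, with G(0) = 0.
G(1): splits (0,0):0^0=0 -> mex({0}) = 1
G(2): splits (0,0):0^0=0 -> mex({0}) = 1
G(3): splits (0,0):0^0=0 -> mex({0}) = 1
G(4): splits (0,1):0^1=1 (0,0):0^0=0 -> mex({0, 1}) = 2
Therefore G(4) = 2.

2


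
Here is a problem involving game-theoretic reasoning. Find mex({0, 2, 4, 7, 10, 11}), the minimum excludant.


Set = {0, 2, 4, 7, 10, 11}
0 is in the set.
1 is NOT in the set. This is the mex.
mex = 1

1


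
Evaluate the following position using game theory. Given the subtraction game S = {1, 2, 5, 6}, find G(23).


The subtraction set is S = {1, 2, 5, 6}.
G(k) = mex{ G(k - s) : s in S, s <= k }. We compute iteratively: G(0) = 0.
G(1) = mex({0}) = 1
G(2) = mex({0, 1}) = 2
G(3) = mex({1, 2}) = 0
G(4) = mex({0, 2}) = 1
G(5) = mex({0, 1}) = 2
G(6) = mex({0, 1, 2}) = 3
G(7) = mex({1, 2, 3}) = 0
G(8) = mex({0, 2, 3}) = 1
G(9) = mex({0, 1}) = 2
G(10) = mex({1, 2}) = 0
G(11) = mex({0, 2, 3}) = 1
G(12) = mex({0, 1, 3}) = 2
Observe that G(7)..G(12) = 0, 1, 2, 0, 1, 2 repeats G(0)..G(5) = 0, 1, 2, 0, 1, 2.
For k >= max(S) = 6, G(k) is determined by the previous 6 values G(k-6)..G(k-1); a window of 6 consecutive values has recurred shifted by 7, so by induction G(k + 7) = G(k) for all k >= 0: the sequence is periodic from the start with period 7.
One period: G(0..6) = 0, 1, 2, 0, 1, 2, 3.
23 mod 7 = 2, so G(23) = G(2) = 2.

2


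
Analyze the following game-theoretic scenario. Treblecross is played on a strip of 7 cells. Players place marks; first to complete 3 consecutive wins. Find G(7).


Treblecross: place X on empty cells; 3-in-a-row wins.
Playing within two cells of an existing X lets the opponent win at once, so sensible play treats the cells i-2..i+2 around each X as dead. The player left with no safe cell loses, so this is a normal-play take-away game on strips of safe cells.
Placing X at cell i (0-indexed) of a strip of k safe cells leaves independent strips of sizes max(0, i-2) and max(0, k-i-3). Hence G(k) = mex{ G(max(0,i-2)) XOR G(max(0,k-i-3)) : 0 <= i < k }, with G(0) = 0.
G(1): splits (0,0):0^0=0 -> mex({0}) = 1
G(2): splits (0,0):0^0=0 -> mex({0}) = 1
G(3): splits (0,0):0^0=0 -> mex({0}) = 1
G(4): splits (0,1):0^1=1 (0,0):0^0=0 -> mex({0, 1}) = 2
G(5): splits (0,2):0^1=1 (0,1):0^1=1 (0,0):0^0=0 -> mex({0, 1}) = 2
G(6) = mex({1}) = 0
G(7) = mex({0, 1, 2}) = 3
Therefore G(7) = 3.

3


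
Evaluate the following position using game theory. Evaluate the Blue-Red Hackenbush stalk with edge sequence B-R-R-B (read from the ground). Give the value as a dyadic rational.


Edges (from ground): B-R-R-B
By Berlekamp's sign-expansion rule, a Blue-Red Hackenbush stalk has the value of the surreal number whose sign sequence is the edge sequence with B -> + and R -> -.
Sign sequence: +--+
Trace the sign expansion in the surreal number tree, starting from 0:
Edge 1: B (sign +) -> bounds (0, +inf), value = 1
Edge 2: R (sign -) -> bounds (0, 1), value = 1/2
Edge 3: R (sign -) -> bounds (0, 1/2), value = 1/4
Edge 4: B (sign +) -> bounds (1/4, 1/2), value = 3/8
Game value = 3/8

3/8


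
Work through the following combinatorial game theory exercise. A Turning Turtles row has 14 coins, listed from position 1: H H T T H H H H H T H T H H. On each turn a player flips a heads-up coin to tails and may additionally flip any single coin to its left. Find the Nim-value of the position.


Coins: H H T T H H H H H T H T H H
Key fact: a single head at position k behaves exactly like a Nim heap of size k (turning it to T and optionally flipping a coin at j < k corresponds to moving the heap from k to j, or to 0), and heads combine as a disjunctive sum (two heads at the same place would cancel, matching j XOR j = 0). So the Nim-value is the XOR of the 1-indexed positions of the heads.
Face-up positions (1-indexed): [1, 2, 5, 6, 7, 8, 9, 11, 13, 14]
XOR 0 with 1: 0 XOR 1 = 1
XOR 1 with 2: 1 XOR 2 = 3
XOR 3 with 5: 3 XOR 5 = 6
XOR 6 with 6: 6 XOR 6 = 0
XOR 0 with 7: 0 XOR 7 = 7
XOR 7 with 8: 7 XOR 8 = 15
XOR 15 with 9: 15 XOR 9 = 6
XOR 6 with 11: 6 XOR 11 = 13
XOR 13 with 13: 13 XOR 13 = 0
XOR 0 with 14: 0 XOR 14 = 14
Nim-value = 14

14


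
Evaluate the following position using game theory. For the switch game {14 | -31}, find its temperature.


The game is {14 | -31}, a switch {a | b} with numbers a > b.
Cooling {a | b} by t gives {a - t | b + t}, which stops being hot when a - t = b + t, i.e. at t = (a - b)/2. So the temperature of a switch is (a - b)/2.
Temperature = (Left option - Right option) / 2
= (14 - (-31)) / 2
= 45 / 2
= 45/2

45/2


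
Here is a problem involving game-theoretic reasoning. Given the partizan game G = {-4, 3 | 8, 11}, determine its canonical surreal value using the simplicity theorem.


Left options: {-4, 3}, max = 3
Right options: {8, 11}, min = 8
All options are numbers and max(Left) < min(Right), so by the simplicity theorem the value is the simplest (earliest-born) number strictly between 3 and 8.
Integers 4 through 7 all lie strictly between 3 and 8.
Among integers, the simplest (lowest birthday = smallest |n|; 0 is born on day 0, +-n on day n) is 4.
No non-integer in the interval can be simpler: if x is a non-integer in the interval, then floor(x) or ceil(x) also lies in the interval (the interval contains an integer), and both are proper prefixes of x's sign expansion, i.e. born earlier. So the game value is 4.
Game value = 4

4


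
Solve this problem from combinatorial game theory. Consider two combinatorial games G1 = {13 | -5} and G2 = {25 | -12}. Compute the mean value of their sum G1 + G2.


G1 = {13 | -5}, G2 = {25 | -12}
Each is a switch {a | b} with numbers a > b; its mean value is (a + b)/2, and mean value is additive over game sums: m(G1 + G2) = m(G1) + m(G2).
Mean of G1 = (13 + (-5))/2 = 8/2 = 4
Mean of G2 = (25 + (-12))/2 = 13/2 = 13/2
Mean of G1 + G2 = 4 + 13/2 = 21/2

21/2


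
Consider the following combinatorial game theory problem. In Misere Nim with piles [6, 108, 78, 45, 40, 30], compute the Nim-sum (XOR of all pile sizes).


We need the XOR (exclusive or) of all pile sizes.
After XOR-ing pile 1 (size 6): 0 XOR 6 = 6
After XOR-ing pile 2 (size 108): 6 XOR 108 = 106
After XOR-ing pile 3 (size 78): 106 XOR 78 = 36
After XOR-ing pile 4 (size 45): 36 XOR 45 = 9
After XOR-ing pile 5 (size 40): 9 XOR 40 = 33
After XOR-ing pile 6 (size 30): 33 XOR 30 = 63
The Nim-value of this position is 63.

63


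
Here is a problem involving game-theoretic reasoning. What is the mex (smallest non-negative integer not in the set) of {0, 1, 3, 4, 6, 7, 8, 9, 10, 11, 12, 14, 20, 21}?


Set = {0, 1, 3, 4, 6, 7, 8, 9, 10, 11, 12, 14, 20, 21}
0 is in the set.
1 is in the set.
2 is NOT in the set. This is the mex.
mex = 2

2


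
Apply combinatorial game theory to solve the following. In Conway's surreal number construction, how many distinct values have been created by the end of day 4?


Day 0: {|} = 0 is born. Count = 1.
Day n: the number of surreal numbers born by day n is 2^(n+1) - 1.
By day 0: 2^1 - 1 = 1
By day 1: 2^2 - 1 = 3
By day 2: 2^3 - 1 = 7
By day 3: 2^4 - 1 = 15
By day 4: 2^5 - 1 = 31
By day 4: 31 surreal numbers.

31


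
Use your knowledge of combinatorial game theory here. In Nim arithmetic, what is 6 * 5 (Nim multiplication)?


Nim multiplication is bilinear over XOR: (u XOR v) * w = (u*w) XOR (v*w).
So we split each operand into its bit components and XOR the pairwise Nim products.
6 = 2 + 4 (as XOR of powers of 2).
5 = 1 + 4 (as XOR of powers of 2).
Using the standard Nim-product table on single bits:
  2*2 = 3,   2*4 = 8,   2*8 = 12,
  4*4 = 6,   4*8 = 11,  8*8 = 13,
and  1*x = x (identity), k*l = l*k (commutative).
Pairwise Nim products:
  2 * 1 = 2
  2 * 4 = 8
  4 * 1 = 4
  4 * 4 = 6
XOR them: 2 XOR 8 XOR 4 XOR 6 = 8.
Result: 6 * 5 = 8 (in Nim).

8


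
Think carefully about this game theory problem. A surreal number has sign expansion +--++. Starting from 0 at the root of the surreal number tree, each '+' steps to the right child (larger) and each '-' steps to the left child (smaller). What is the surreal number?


Sign expansion: +--++
Rule: track bounds (lo, hi), initially (-inf, +inf). On '+', the current value becomes lo and we move to the simplest number in (value, hi): value + 1 if hi = +inf, otherwise the midpoint (value + hi)/2. On '-', the current value becomes hi and we move to value - 1 if lo = -inf, otherwise the midpoint (lo + value)/2.
Start at 0.
Step 1: sign = +, move right. Bounds: (0, +inf). Value = 1
Step 2: sign = -, move left. Bounds: (0, 1). Value = 1/2
Step 3: sign = -, move left. Bounds: (0, 1/2). Value = 1/4
Step 4: sign = +, move right. Bounds: (1/4, 1/2). Value = 3/8
Step 5: sign = +, move right. Bounds: (3/8, 1/2). Value = 7/16
The surreal number with sign expansion +--++ is 7/16.

7/16


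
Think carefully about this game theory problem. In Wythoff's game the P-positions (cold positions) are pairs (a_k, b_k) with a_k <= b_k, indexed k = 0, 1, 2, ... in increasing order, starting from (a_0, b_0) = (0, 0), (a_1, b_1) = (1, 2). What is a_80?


By Wythoff's theorem, a_k = floor(k * phi) and b_k = floor(k * phi^2) = a_k + k, where phi = (1 + sqrt(5))/2 is the golden ratio.
phi = (1 + sqrt(5))/2 = 1.618034
k = 80
k * phi = 80 * 1.618034 = 129.442719
a_80 = floor(k * phi) = 129

129


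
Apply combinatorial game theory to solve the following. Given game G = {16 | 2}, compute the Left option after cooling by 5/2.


Original game: {16 | 2} (a switch {a | b} with a > b).
Cooling by t (for t below the temperature (a - b)/2 = 7) taxes each move by t: {a | b} cooled by t is {a - t | b + t}.
Cooling amount: t = 5/2
Cooled Left option: 16 - 5/2 = 27/2
Cooled Right option: 2 + 5/2 = 9/2
Cooled game: {27/2 | 9/2}
Left option = 27/2

27/2


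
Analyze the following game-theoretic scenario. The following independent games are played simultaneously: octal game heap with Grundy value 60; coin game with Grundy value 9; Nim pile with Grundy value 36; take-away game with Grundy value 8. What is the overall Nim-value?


By the Sprague-Grundy theorem, the Grundy value of a sum of games is the XOR of individual Grundy values.
octal game heap: Grundy value = 60. Running XOR: 0 XOR 60 = 60
coin game: Grundy value = 9. Running XOR: 60 XOR 9 = 53
Nim pile: Grundy value = 36. Running XOR: 53 XOR 36 = 17
take-away game: Grundy value = 8. Running XOR: 17 XOR 8 = 25
The combined Grundy value is 25.

25


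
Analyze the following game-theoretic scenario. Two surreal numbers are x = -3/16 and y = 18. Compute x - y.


x = -3/16, y = 18
Converting to common denominator: 16
x = -3/16, y = 288/16
x - y = -3/16 - 18 = -291/16

-291/16


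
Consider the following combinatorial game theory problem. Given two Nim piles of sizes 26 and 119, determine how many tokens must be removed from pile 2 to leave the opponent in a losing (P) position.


Piles: 26 and 119
Current XOR: 26 XOR 119 = 109 (non-zero, so this is an N-position).
To make the XOR zero, we need to find a move that balances the piles.
For pile 2 (size 119): target = 119 XOR 109 = 26
We reduce pile 2 from 119 to 26.
Tokens removed: 119 - 26 = 93
Verification: 26 XOR 26 = 0

93
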